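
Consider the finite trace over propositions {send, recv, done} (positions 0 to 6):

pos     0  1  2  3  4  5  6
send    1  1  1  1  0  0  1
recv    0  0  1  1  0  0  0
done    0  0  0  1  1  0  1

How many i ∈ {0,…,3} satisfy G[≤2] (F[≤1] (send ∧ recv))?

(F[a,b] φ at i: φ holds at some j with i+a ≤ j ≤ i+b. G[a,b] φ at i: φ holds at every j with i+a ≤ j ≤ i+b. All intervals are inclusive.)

Evaluate at each i in [0,3]:
  i=0: ✗ (fails at j=0)
  i=1: ✓ (all of [1,3])
  i=2: ✗ (fails at j=4)
  i=3: ✗ (fails at j=4)
Positions where it holds: {1} → 1.

1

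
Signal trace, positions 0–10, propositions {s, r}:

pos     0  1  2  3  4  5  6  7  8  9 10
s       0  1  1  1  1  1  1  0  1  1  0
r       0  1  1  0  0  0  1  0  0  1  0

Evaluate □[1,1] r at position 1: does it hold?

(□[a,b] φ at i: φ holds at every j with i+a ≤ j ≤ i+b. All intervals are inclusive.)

Yes

Check r at every j in [2,2]:
  j=2: true
All positions satisfy it → formula holds.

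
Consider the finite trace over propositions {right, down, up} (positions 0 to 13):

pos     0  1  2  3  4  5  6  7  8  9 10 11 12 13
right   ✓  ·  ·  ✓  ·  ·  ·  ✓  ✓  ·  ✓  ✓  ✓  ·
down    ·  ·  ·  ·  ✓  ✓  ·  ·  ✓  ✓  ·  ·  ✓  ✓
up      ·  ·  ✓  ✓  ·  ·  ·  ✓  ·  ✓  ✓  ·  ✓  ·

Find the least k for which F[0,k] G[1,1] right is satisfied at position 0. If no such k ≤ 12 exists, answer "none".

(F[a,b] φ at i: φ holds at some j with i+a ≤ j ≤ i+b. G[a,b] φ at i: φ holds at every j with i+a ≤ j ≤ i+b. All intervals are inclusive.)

Scan j = 0,1,… for G[1,1] right:
  j=0: fails
  j=1: fails
  j=2: holds
First hit at j=2, so smallest k = 2-0 = 2.

2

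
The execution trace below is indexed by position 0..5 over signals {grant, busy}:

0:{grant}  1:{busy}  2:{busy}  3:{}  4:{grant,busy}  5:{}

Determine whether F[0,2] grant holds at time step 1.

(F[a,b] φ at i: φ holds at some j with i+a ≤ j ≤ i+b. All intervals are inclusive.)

False

Check grant at each j in [1,3]:
  j=1: false
  j=2: false
  j=3: false
No position in the window satisfies it → formula fails.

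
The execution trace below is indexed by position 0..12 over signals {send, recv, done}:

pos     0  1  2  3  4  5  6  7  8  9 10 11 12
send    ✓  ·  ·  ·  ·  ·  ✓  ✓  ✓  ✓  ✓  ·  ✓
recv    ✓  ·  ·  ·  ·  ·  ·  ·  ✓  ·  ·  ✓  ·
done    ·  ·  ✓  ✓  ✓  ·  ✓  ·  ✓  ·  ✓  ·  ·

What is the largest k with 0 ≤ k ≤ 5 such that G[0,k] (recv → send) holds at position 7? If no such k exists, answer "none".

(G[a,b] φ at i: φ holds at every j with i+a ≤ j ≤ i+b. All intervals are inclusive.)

(recv → send) must hold from j=7 onward; find where it first fails.
  j=7: holds
  j=8: holds
  j=9: holds
  j=10: holds
  j=11: fails
Holds on [7,10], so largest k = 3.

3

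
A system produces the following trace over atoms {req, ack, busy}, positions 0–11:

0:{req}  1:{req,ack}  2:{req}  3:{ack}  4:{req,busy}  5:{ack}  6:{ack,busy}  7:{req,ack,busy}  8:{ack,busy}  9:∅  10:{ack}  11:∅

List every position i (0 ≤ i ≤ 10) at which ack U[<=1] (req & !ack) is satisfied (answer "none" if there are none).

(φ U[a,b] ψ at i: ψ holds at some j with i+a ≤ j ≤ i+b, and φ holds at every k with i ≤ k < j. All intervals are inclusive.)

Evaluate at each i in [0,10]:
  i=0: ✓ (rhs at j=0)
  i=1: ✓ (rhs at j=2; lhs holds on [1,1])
  i=2: ✓ (rhs at j=2)
  i=3: ✓ (rhs at j=4; lhs holds on [3,3])
  i=4: ✓ (rhs at j=4)
  i=5: ✗ (no rhs in [5,6])
  i=6: ✗ (no rhs in [6,7])
  i=7: ✗ (no rhs in [7,8])
  i=8: ✗ (no rhs in [8,9])
  i=9: ✗ (no rhs in [9,10])
  i=10: ✗ (no rhs in [10,11])

0, 1, 2, 3, 4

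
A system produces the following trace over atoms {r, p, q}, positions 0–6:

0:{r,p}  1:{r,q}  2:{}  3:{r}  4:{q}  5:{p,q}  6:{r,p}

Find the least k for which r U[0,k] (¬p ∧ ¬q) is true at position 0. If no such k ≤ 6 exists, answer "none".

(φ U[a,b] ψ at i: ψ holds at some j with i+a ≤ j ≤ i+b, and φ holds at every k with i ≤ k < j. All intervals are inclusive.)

2

Need earliest j ≥ 0 with (¬p ∧ ¬q), and r at every k in [0,j-1].
  j=0: rhs fails.
  j=1: rhs fails.
  j=2: rhs holds; lhs holds on [0,1]. k = 2.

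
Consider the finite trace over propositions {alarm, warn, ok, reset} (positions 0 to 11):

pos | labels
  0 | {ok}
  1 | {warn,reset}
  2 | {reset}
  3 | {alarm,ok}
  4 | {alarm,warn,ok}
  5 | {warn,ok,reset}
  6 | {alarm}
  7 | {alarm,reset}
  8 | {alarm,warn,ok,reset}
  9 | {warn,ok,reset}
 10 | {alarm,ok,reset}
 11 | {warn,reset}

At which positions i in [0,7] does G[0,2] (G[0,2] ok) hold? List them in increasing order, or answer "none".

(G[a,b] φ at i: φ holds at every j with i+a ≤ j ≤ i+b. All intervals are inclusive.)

none

Evaluate at each i in [0,7]:
  i=0: ✗ (fails at j=0)
  i=1: ✗ (fails at j=1)
  i=2: ✗ (fails at j=2)
  i=3: ✗ (fails at j=4)
  i=4: ✗ (fails at j=4)
  i=5: ✗ (fails at j=5)
  i=6: ✗ (fails at j=6)
  i=7: ✗ (fails at j=7)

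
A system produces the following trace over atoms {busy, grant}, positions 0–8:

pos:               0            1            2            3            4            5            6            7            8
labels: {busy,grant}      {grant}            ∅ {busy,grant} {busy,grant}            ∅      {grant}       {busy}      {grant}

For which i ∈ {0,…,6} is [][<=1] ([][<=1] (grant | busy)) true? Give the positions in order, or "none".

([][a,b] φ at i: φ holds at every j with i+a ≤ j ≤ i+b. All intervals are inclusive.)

6

Evaluate at each i in [0,6]:
  i=0: ✗ (fails at j=1)
  i=1: ✗ (fails at j=1)
  i=2: ✗ (fails at j=2)
  i=3: ✗ (fails at j=4)
  i=4: ✗ (fails at j=4)
  i=5: ✗ (fails at j=5)
  i=6: ✓ (all of [6,7])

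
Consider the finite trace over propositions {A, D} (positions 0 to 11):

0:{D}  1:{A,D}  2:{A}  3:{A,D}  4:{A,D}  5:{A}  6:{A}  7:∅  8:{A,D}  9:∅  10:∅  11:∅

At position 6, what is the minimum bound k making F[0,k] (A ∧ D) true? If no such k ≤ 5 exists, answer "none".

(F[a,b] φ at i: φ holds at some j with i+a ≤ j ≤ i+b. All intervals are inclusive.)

2

Scan j = 6,7,… for (A ∧ D):
  j=6: fails
  j=7: fails
  j=8: holds
First hit at j=8, so smallest k = 8-6 = 2.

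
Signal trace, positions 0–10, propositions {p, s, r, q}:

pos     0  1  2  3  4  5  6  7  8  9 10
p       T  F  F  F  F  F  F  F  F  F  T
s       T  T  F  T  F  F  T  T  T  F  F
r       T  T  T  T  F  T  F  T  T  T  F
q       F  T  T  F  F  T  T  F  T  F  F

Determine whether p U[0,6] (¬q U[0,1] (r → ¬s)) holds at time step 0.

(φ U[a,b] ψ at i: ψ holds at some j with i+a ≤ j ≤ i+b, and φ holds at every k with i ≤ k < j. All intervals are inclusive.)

No

Need some j in [0,6] with (¬q U[0,1] (r → ¬s)), and p at every k in [0,j-1].
  j=0: (¬q U[0,1] (r → ¬s)) — fails.
  j=1: (¬q U[0,1] (r → ¬s)) — fails.
  j=2: (¬q U[0,1] (r → ¬s)) holds, but p fails at k=1 → not this j.
  j=3: (¬q U[0,1] (r → ¬s)) holds, but p fails at k=1 → not this j.
  j=4: (¬q U[0,1] (r → ¬s)) holds, but p fails at k=1 → not this j.
  j=5: (¬q U[0,1] (r → ¬s)) holds, but p fails at k=1 → not this j.
  j=6: (¬q U[0,1] (r → ¬s)) holds, but p fails at k=1 → not this j.
No j in the window works → until fails.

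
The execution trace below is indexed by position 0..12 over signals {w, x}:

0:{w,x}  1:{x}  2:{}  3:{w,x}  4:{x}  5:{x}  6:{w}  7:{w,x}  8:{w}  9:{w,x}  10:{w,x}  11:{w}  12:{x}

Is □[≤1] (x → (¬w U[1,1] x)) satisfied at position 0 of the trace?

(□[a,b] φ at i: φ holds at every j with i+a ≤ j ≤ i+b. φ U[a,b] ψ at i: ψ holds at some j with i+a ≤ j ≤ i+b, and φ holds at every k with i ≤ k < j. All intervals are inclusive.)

False

Check (x → (¬w U[1,1] x)) at every j in [0,1]:
  j=0: antecedent true; consequent fails → ✗
  j=1: antecedent true; consequent fails → ✗
Fails at j=0 → formula fails.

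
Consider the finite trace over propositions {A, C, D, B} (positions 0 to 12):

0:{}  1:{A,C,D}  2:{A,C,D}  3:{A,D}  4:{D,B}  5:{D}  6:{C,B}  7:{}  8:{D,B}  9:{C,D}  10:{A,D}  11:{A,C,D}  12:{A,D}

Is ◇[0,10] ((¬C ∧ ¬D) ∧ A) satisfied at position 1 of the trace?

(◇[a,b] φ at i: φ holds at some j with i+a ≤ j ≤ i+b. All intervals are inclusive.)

Does not hold

Check ((¬C ∧ ¬D) ∧ A) at each j in [1,11]:
  j=1: false
  j=2: false
  j=3: false
  j=4: false
  j=5: false
  j=6: false
  j=7: false
  j=8: false
  j=9: false
  j=10: false
  j=11: false
No position in the window satisfies it → formula fails.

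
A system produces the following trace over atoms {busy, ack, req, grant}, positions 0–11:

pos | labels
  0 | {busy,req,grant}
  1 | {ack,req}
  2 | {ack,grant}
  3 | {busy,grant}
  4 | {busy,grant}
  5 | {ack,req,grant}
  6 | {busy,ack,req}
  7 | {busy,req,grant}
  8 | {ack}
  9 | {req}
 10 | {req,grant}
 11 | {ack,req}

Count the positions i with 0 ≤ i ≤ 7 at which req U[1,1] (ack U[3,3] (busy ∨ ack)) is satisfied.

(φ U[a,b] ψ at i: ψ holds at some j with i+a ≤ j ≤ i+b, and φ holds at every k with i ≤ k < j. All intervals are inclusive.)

Evaluate at each i in [0,7]:
  i=0: ✗ (no rhs in [1,1])
  i=1: ✗ (no rhs in [2,2])
  i=2: ✗ (no rhs in [3,3])
  i=3: ✗ (no rhs in [4,4])
  i=4: ✗ (no rhs in [5,5])
  i=5: ✗ (no rhs in [6,6])
  i=6: ✗ (no rhs in [7,7])
  i=7: ✗ (no rhs in [8,8])
Positions where it holds: {} → 0.

0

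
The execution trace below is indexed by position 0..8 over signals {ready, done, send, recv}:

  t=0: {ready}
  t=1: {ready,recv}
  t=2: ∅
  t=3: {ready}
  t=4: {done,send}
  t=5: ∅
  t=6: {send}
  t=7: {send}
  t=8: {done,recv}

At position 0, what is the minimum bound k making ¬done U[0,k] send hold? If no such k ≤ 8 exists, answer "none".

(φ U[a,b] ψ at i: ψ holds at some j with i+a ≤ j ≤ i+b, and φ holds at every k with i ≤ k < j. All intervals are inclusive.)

4

Need earliest j ≥ 0 with send, and ¬done at every k in [0,j-1].
  j=0: rhs fails.
  j=1: rhs fails.
  j=2: rhs fails.
  j=3: rhs fails.
  j=4: rhs holds; lhs holds on [0,3]. k = 4.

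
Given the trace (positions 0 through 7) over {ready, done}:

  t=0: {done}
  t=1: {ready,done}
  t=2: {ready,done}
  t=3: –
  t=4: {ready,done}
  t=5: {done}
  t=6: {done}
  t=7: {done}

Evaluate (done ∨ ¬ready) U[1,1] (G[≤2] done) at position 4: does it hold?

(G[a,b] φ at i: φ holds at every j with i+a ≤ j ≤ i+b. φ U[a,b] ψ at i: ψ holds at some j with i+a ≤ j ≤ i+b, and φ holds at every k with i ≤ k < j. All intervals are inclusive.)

Need some j in [5,5] with G[≤2] done, and (done ∨ ¬ready) at every k in [4,j-1].
  j=5: G[≤2] done holds; (done ∨ ¬ready) holds at every k in [4,4] → satisfied.

Holds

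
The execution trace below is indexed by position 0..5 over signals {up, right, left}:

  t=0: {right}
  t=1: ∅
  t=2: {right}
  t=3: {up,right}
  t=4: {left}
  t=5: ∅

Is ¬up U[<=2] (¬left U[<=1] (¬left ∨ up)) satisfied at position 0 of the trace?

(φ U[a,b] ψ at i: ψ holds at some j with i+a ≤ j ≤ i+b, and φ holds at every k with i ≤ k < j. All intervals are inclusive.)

True

Need some j in [0,2] with (¬left U[<=1] (¬left ∨ up)), and ¬up at every k in [0,j-1].
  j=0: (¬left U[<=1] (¬left ∨ up)) holds; no prefix to check → satisfied.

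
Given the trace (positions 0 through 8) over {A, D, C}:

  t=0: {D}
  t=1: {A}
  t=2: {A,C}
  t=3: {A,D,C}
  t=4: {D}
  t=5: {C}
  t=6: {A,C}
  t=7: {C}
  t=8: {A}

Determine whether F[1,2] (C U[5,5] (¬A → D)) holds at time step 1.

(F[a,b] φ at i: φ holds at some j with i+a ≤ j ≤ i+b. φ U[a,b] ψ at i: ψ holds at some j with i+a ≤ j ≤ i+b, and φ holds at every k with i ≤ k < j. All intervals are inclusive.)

Check (C U[5,5] (¬A → D)) at each j in [2,3]:
  j=2: fails
  j=3: fails
No position in the window satisfies it → formula fails.

Does not hold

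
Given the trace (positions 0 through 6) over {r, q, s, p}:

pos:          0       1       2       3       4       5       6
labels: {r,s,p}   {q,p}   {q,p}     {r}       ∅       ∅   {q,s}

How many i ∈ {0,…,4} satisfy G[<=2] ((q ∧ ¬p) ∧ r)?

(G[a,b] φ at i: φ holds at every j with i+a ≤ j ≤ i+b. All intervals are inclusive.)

Evaluate at each i in [0,4]:
  i=0: ✗ (fails at j=0)
  i=1: ✗ (fails at j=1)
  i=2: ✗ (fails at j=2)
  i=3: ✗ (fails at j=3)
  i=4: ✗ (fails at j=4)
Positions where it holds: {} → 0.

0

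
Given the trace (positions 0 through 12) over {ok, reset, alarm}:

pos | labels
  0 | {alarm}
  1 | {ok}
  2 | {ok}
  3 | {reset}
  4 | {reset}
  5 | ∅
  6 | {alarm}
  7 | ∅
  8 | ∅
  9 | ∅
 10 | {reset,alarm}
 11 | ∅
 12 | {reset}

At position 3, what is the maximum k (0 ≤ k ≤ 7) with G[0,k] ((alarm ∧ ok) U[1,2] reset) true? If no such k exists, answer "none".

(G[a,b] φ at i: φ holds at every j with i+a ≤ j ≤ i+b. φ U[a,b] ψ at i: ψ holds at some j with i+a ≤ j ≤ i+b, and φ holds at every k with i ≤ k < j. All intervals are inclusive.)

((alarm ∧ ok) U[1,2] reset) must hold from j=3 onward; find where it first fails.
  j=3: fails → no k works.

none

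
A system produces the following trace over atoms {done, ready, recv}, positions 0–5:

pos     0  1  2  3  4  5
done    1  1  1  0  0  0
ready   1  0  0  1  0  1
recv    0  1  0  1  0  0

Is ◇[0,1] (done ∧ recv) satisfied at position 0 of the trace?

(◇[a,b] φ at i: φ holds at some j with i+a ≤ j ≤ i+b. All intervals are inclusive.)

Check (done ∧ recv) at each j in [0,1]:
  j=0: false
  j=1: true
Found at j=1 → formula holds.

True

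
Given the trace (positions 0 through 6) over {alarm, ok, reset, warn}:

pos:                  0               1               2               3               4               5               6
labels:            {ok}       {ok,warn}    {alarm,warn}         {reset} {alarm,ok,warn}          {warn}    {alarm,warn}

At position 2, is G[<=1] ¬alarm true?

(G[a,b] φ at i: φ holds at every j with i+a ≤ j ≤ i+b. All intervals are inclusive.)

Check ¬alarm at every j in [2,3]:
  j=2: false
  j=3: true
Fails at j=2 → formula fails.

Does not hold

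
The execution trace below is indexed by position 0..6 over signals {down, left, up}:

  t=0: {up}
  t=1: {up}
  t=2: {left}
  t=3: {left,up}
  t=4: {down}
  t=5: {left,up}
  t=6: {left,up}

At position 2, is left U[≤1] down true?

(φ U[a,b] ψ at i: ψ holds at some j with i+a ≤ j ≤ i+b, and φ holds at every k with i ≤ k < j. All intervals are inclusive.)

False

Need some j in [2,3] with down, and left at every k in [2,j-1].
  j=2: down false.
  j=3: down false.
No j in the window works → until fails.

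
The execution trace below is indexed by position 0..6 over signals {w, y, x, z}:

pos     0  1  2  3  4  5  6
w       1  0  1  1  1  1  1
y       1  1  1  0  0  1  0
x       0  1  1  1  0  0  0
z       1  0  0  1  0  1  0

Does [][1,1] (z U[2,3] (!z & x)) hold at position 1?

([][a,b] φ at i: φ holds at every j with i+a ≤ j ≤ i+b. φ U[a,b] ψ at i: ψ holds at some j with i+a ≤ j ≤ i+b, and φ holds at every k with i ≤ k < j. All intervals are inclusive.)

Check (z U[2,3] (!z & x)) at every j in [2,2]:
  j=2: fails
Fails at j=2 → formula fails.

Does not hold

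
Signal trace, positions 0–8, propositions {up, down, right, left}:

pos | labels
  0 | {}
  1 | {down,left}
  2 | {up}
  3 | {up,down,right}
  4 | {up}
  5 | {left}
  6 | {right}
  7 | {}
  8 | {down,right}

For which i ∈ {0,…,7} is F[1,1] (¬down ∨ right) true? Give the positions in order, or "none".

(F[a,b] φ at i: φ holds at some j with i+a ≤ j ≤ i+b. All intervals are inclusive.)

Evaluate at each i in [0,7]:
  i=0: ✗ (none in [1,1])
  i=1: ✓ (witness j=2)
  i=2: ✓ (witness j=3)
  i=3: ✓ (witness j=4)
  i=4: ✓ (witness j=5)
  i=5: ✓ (witness j=6)
  i=6: ✓ (witness j=7)
  i=7: ✓ (witness j=8)

1, 2, 3, 4, 5, 6, 7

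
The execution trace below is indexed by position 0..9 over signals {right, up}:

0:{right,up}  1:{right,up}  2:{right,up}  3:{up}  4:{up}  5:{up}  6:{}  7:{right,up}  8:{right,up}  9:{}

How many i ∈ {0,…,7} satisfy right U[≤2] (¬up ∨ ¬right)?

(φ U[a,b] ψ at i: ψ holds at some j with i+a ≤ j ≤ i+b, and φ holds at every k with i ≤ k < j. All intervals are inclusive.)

Evaluate at each i in [0,7]:
  i=0: ✗ (no rhs in [0,2])
  i=1: ✓ (rhs at j=3; lhs holds on [1,2])
  i=2: ✓ (rhs at j=3; lhs holds on [2,2])
  i=3: ✓ (rhs at j=3)
  i=4: ✓ (rhs at j=4)
  i=5: ✓ (rhs at j=5)
  i=6: ✓ (rhs at j=6)
  i=7: ✓ (rhs at j=9; lhs holds on [7,8])
Positions where it holds: {1, 2, 3, 4, 5, 6, 7} → 7.

7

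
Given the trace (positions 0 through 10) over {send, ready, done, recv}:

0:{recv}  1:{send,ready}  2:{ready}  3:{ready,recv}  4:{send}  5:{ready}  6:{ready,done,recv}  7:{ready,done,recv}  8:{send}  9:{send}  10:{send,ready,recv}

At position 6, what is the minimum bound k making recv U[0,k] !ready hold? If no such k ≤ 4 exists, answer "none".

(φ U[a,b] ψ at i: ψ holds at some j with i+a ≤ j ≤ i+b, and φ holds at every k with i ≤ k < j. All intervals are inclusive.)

2

Need earliest j ≥ 6 with !ready, and recv at every k in [6,j-1].
  j=6: rhs fails.
  j=7: rhs fails.
  j=8: rhs holds; lhs holds on [6,7]. k = 2.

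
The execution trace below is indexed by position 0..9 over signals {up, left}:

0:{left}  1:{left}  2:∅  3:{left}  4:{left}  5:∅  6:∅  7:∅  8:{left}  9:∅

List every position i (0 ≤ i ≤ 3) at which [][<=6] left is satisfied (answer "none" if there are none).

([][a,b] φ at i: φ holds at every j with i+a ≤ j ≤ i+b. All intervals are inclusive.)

Evaluate at each i in [0,3]:
  i=0: ✗ (fails at j=2)
  i=1: ✗ (fails at j=2)
  i=2: ✗ (fails at j=2)
  i=3: ✗ (fails at j=5)

none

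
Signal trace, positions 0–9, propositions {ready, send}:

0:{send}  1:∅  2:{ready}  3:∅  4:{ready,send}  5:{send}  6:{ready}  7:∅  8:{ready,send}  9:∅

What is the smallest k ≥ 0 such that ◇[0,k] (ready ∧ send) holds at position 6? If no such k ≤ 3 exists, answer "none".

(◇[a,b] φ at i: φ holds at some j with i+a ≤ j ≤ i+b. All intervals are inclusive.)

Scan j = 6,7,… for (ready ∧ send):
  j=6: fails
  j=7: fails
  j=8: holds
First hit at j=8, so smallest k = 8-6 = 2.

2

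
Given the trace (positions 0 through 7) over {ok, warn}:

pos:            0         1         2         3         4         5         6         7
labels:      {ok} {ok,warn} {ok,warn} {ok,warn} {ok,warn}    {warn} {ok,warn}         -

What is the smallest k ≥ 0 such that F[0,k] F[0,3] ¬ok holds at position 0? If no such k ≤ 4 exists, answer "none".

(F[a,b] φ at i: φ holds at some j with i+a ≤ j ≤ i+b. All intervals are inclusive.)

2

Scan j = 0,1,… for F[0,3] ¬ok:
  j=0: fails
  j=1: fails
  j=2: holds
First hit at j=2, so smallest k = 2-0 = 2.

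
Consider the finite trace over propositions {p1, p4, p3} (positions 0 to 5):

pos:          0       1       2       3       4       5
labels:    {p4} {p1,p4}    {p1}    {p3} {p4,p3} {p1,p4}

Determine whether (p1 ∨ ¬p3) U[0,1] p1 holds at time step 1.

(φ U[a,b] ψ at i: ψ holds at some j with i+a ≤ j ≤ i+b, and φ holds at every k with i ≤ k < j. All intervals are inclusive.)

True

Need some j in [1,2] with p1, and (p1 ∨ ¬p3) at every k in [1,j-1].
  j=1: p1 holds; no prefix to check → satisfied.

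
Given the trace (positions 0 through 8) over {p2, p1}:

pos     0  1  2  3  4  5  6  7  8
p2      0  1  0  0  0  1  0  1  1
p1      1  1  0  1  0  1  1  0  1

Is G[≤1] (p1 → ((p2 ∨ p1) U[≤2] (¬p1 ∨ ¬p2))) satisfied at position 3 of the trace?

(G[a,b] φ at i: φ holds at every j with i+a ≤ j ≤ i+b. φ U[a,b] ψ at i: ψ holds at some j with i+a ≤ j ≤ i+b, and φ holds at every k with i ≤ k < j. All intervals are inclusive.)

Holds

Check (p1 → ((p2 ∨ p1) U[≤2] (¬p1 ∨ ¬p2))) at every j in [3,4]:
  j=3: antecedent true; consequent holds → ✓
  j=4: antecedent false → ✓
All positions satisfy it → formula holds.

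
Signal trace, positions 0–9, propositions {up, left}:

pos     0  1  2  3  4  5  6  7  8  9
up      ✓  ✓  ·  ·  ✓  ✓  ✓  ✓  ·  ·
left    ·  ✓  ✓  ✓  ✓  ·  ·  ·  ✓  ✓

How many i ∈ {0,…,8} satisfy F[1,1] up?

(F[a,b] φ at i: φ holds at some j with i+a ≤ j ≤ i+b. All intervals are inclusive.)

Evaluate at each i in [0,8]:
  i=0: ✓ (witness j=1)
  i=1: ✗ (none in [2,2])
  i=2: ✗ (none in [3,3])
  i=3: ✓ (witness j=4)
  i=4: ✓ (witness j=5)
  i=5: ✓ (witness j=6)
  i=6: ✓ (witness j=7)
  i=7: ✗ (none in [8,8])
  i=8: ✗ (none in [9,9])
Positions where it holds: {0, 3, 4, 5, 6} → 5.

5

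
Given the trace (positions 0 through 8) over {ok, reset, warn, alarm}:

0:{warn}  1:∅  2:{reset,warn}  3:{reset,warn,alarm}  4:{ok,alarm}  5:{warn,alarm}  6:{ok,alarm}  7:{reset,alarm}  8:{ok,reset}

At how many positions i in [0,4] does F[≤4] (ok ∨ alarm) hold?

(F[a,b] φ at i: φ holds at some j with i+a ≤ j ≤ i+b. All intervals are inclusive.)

5

Evaluate at each i in [0,4]:
  i=0: ✓ (witness j=3)
  i=1: ✓ (witness j=3)
  i=2: ✓ (witness j=3)
  i=3: ✓ (witness j=3)
  i=4: ✓ (witness j=4)
Positions where it holds: {0, 1, 2, 3, 4} → 5.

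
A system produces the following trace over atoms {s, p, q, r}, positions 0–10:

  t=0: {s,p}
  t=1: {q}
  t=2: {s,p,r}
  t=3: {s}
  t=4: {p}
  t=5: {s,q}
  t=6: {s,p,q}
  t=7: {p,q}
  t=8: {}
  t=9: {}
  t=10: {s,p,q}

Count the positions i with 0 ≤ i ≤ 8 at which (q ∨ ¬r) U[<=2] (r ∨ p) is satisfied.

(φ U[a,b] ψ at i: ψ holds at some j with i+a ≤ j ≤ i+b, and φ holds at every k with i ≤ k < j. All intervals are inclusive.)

9

Evaluate at each i in [0,8]:
  i=0: ✓ (rhs at j=0)
  i=1: ✓ (rhs at j=2; lhs holds on [1,1])
  i=2: ✓ (rhs at j=2)
  i=3: ✓ (rhs at j=4; lhs holds on [3,3])
  i=4: ✓ (rhs at j=4)
  i=5: ✓ (rhs at j=6; lhs holds on [5,5])
  i=6: ✓ (rhs at j=6)
  i=7: ✓ (rhs at j=7)
  i=8: ✓ (rhs at j=10; lhs holds on [8,9])
Positions where it holds: {0, 1, 2, 3, 4, 5, 6, 7, 8} → 9.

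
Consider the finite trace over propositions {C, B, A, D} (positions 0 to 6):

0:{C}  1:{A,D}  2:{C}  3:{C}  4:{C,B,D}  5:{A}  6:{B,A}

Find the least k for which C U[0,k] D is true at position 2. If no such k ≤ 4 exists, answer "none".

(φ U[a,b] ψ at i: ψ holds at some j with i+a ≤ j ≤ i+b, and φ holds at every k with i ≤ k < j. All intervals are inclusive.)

Need earliest j ≥ 2 with D, and C at every k in [2,j-1].
  j=2: rhs fails.
  j=3: rhs fails.
  j=4: rhs holds; lhs holds on [2,3]. k = 2.

2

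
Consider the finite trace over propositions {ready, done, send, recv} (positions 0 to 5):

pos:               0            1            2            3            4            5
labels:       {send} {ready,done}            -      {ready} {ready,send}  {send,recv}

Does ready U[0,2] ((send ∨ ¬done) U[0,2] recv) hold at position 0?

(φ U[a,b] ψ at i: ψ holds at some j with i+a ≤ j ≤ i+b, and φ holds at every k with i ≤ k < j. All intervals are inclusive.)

Need some j in [0,2] with ((send ∨ ¬done) U[0,2] recv), and ready at every k in [0,j-1].
  j=0: ((send ∨ ¬done) U[0,2] recv) — fails.
  j=1: ((send ∨ ¬done) U[0,2] recv) — fails.
  j=2: ((send ∨ ¬done) U[0,2] recv) — fails.
No j in the window works → until fails.

Does not hold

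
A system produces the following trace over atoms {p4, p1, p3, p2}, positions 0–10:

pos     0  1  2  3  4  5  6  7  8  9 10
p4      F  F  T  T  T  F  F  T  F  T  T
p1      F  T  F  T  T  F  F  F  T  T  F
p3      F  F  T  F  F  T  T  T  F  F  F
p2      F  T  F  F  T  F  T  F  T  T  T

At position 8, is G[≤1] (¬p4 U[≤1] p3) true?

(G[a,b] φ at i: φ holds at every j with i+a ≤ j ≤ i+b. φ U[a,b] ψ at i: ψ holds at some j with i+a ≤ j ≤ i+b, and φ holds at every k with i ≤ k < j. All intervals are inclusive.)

Check (¬p4 U[≤1] p3) at every j in [8,9]:
  j=8: fails
  j=9: fails
Fails at j=8 → formula fails.

No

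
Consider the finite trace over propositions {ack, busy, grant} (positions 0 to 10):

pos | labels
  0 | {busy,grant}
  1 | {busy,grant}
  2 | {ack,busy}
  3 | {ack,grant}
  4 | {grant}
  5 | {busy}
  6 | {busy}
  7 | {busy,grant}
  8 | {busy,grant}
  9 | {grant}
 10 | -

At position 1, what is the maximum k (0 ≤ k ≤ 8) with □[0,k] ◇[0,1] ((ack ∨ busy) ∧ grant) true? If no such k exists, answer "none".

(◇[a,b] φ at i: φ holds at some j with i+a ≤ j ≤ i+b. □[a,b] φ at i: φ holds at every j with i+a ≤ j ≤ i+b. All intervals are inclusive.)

2

◇[0,1] ((ack ∨ busy) ∧ grant) must hold from j=1 onward; find where it first fails.
  j=1: holds
  j=2: holds
  j=3: holds
  j=4: fails
Holds on [1,3], so largest k = 2.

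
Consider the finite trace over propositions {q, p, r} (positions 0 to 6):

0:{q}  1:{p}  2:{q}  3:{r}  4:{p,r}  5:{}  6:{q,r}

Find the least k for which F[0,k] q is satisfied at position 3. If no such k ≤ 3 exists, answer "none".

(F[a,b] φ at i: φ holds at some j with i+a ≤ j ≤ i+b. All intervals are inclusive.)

3

Scan j = 3,4,… for q:
  j=3: fails
  j=4: fails
  j=5: fails
  j=6: holds
First hit at j=6, so smallest k = 6-3 = 3.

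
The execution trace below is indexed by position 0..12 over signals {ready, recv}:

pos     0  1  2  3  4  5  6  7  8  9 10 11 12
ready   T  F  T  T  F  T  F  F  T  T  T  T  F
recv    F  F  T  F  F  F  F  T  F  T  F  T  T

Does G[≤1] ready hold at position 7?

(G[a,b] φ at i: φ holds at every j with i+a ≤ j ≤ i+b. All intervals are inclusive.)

Check ready at every j in [7,8]:
  j=7: false
  j=8: true
Fails at j=7 → formula fails.

Does not hold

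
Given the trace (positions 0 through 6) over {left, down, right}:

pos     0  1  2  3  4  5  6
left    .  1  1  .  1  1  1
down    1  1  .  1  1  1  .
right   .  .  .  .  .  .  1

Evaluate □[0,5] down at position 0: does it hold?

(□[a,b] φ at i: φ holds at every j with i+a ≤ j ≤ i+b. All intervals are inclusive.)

Check down at every j in [0,5]:
  j=0: true
  j=1: true
  j=2: false
  j=3: true
  j=4: true
  j=5: true
Fails at j=2 → formula fails.

No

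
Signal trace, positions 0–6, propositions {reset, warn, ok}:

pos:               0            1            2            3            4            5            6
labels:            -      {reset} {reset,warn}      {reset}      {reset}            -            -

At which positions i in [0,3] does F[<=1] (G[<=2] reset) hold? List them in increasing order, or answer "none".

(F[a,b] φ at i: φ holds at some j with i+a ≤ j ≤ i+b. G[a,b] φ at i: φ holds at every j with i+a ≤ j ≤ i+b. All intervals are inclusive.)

Evaluate at each i in [0,3]:
  i=0: ✓ (witness j=1)
  i=1: ✓ (witness j=1)
  i=2: ✓ (witness j=2)
  i=3: ✗ (none in [3,4])

0, 1, 2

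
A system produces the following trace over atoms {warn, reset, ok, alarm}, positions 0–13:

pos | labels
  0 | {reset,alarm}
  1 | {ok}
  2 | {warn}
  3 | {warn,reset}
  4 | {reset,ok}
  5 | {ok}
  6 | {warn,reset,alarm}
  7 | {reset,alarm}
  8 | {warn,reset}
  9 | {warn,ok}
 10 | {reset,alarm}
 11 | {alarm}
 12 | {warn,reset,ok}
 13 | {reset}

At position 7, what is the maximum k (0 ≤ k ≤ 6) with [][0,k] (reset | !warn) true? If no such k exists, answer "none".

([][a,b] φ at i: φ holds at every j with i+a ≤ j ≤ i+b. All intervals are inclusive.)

1

(reset | !warn) must hold from j=7 onward; find where it first fails.
  j=7: holds
  j=8: holds
  j=9: fails
Holds on [7,8], so largest k = 1.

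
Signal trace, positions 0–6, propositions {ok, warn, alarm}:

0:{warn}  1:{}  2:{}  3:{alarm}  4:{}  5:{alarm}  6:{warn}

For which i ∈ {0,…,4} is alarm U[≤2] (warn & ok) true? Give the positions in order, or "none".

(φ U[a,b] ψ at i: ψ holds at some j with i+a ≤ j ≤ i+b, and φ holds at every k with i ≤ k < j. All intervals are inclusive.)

none

Evaluate at each i in [0,4]:
  i=0: ✗ (no rhs in [0,2])
  i=1: ✗ (no rhs in [1,3])
  i=2: ✗ (no rhs in [2,4])
  i=3: ✗ (no rhs in [3,5])
  i=4: ✗ (no rhs in [4,6])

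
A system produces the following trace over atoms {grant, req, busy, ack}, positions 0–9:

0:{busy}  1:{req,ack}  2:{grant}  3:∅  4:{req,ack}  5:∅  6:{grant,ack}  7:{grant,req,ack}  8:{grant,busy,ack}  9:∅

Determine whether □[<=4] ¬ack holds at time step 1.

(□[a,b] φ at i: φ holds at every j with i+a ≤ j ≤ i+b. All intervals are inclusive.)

Check ¬ack at every j in [1,5]:
  j=1: false
  j=2: true
  j=3: true
  j=4: false
  j=5: true
Fails at j=1 → formula fails.

Does not hold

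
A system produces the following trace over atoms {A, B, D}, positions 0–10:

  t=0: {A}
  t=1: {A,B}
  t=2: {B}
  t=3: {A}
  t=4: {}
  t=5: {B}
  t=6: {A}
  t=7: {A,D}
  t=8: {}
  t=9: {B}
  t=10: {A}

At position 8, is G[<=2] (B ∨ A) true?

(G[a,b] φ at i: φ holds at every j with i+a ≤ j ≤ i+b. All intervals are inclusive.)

Check (B ∨ A) at every j in [8,10]:
  j=8: false
  j=9: true
  j=10: true
Fails at j=8 → formula fails.

False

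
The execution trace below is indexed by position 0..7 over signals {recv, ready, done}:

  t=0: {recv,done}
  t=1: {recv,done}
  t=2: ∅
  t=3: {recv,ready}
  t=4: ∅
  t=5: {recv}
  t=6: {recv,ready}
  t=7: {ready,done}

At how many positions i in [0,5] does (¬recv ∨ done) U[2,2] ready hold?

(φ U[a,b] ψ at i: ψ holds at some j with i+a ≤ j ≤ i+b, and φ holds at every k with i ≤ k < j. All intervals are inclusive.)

1

Evaluate at each i in [0,5]:
  i=0: ✗ (no rhs in [2,2])
  i=1: ✓ (rhs at j=3; lhs holds on [1,2])
  i=2: ✗ (no rhs in [4,4])
  i=3: ✗ (no rhs in [5,5])
  i=4: ✗ (lhs fails at k=5 before rhs at j=6)
  i=5: ✗ (lhs fails at k=5 before rhs at j=7)
Positions where it holds: {1} → 1.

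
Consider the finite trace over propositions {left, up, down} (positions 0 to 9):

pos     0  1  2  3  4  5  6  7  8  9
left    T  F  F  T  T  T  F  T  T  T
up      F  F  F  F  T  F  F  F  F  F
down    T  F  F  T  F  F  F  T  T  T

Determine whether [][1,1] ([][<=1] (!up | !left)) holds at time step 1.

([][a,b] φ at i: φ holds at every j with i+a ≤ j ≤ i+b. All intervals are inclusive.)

True

Check [][<=1] (!up | !left) at every j in [2,2]:
  j=2: holds on [2,3]
All positions satisfy it → formula holds.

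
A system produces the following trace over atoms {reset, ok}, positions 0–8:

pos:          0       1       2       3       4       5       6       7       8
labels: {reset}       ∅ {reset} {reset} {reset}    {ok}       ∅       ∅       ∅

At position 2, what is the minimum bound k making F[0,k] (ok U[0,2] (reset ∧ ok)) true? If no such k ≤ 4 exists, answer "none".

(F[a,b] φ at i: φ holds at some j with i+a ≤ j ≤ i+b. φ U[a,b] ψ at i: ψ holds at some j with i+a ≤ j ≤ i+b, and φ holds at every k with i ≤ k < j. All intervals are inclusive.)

none

Scan j = 2,3,… for (ok U[0,2] (reset ∧ ok)):
  j=2: fails
  j=3: fails
  j=4: fails
  j=5: fails
  j=6: fails
No j in [2,6] satisfies it → none.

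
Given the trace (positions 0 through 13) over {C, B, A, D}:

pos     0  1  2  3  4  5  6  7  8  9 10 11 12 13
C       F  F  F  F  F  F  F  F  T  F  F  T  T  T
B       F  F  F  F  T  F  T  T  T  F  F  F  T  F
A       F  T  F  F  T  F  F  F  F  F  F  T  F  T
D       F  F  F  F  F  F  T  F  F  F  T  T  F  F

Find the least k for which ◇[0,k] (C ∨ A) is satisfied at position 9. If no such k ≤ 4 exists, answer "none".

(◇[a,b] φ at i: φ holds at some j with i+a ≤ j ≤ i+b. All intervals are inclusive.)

Scan j = 9,10,… for (C ∨ A):
  j=9: fails
  j=10: fails
  j=11: holds
First hit at j=11, so smallest k = 11-9 = 2.

2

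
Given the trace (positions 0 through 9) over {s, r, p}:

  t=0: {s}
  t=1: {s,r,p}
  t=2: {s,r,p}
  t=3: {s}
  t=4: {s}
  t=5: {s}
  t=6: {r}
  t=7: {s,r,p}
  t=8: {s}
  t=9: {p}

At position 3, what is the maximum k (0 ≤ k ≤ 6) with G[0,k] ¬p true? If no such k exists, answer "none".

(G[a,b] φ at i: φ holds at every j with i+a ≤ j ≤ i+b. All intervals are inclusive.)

¬p must hold from j=3 onward; find where it first fails.
  j=3: holds
  j=4: holds
  j=5: holds
  j=6: holds
  j=7: fails
Holds on [3,6], so largest k = 3.

3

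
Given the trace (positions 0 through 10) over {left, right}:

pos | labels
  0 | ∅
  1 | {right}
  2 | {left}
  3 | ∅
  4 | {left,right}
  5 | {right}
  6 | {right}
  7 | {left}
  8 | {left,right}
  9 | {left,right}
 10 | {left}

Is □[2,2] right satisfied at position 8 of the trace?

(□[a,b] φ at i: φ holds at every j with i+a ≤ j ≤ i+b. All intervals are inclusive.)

No

Check right at every j in [10,10]:
  j=10: false
Fails at j=10 → formula fails.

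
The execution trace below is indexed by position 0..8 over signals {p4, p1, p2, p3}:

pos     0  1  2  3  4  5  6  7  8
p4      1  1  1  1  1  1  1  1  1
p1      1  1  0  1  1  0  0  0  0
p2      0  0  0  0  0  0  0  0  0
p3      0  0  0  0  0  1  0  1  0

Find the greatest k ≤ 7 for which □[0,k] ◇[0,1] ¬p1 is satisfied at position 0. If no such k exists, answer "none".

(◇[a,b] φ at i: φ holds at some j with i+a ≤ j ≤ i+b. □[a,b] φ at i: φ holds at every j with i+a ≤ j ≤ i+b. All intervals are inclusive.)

◇[0,1] ¬p1 must hold from j=0 onward; find where it first fails.
  j=0: fails → no k works.

none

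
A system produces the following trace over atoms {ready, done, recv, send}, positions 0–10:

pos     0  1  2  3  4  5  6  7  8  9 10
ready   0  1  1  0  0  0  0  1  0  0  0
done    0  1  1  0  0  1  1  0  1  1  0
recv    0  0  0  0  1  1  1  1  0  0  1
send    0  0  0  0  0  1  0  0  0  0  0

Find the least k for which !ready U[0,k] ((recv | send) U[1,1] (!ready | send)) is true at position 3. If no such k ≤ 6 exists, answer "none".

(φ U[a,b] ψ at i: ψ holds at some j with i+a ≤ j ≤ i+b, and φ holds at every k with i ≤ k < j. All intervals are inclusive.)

1

Need earliest j ≥ 3 with ((recv | send) U[1,1] (!ready | send)), and !ready at every k in [3,j-1].
  j=3: rhs fails.
  j=4: rhs holds; lhs holds on [3,3]. k = 1.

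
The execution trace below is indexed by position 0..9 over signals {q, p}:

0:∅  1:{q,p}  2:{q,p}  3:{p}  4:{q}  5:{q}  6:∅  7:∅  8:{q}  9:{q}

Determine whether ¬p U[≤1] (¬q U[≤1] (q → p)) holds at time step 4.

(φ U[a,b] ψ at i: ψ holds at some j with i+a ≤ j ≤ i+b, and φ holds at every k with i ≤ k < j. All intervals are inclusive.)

Need some j in [4,5] with (¬q U[≤1] (q → p)), and ¬p at every k in [4,j-1].
  j=4: (¬q U[≤1] (q → p)) — fails.
  j=5: (¬q U[≤1] (q → p)) — fails.
No j in the window works → until fails.

No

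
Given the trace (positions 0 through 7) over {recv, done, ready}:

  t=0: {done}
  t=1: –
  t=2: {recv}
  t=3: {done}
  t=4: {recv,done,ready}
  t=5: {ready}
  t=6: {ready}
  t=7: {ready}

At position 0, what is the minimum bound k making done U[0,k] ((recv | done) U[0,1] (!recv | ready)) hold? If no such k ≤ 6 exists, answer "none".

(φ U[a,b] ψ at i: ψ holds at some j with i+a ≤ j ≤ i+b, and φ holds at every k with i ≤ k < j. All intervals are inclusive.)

Need earliest j ≥ 0 with ((recv | done) U[0,1] (!recv | ready)), and done at every k in [0,j-1].
  j=0: rhs holds (empty prefix). k = 0.

0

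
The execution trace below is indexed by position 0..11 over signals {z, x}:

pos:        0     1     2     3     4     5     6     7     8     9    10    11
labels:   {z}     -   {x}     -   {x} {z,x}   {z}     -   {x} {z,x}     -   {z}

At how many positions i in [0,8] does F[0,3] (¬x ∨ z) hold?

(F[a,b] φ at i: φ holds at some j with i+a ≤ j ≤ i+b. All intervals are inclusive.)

Evaluate at each i in [0,8]:
  i=0: ✓ (witness j=0)
  i=1: ✓ (witness j=1)
  i=2: ✓ (witness j=3)
  i=3: ✓ (witness j=3)
  i=4: ✓ (witness j=5)
  i=5: ✓ (witness j=5)
  i=6: ✓ (witness j=6)
  i=7: ✓ (witness j=7)
  i=8: ✓ (witness j=9)
Positions where it holds: {0, 1, 2, 3, 4, 5, 6, 7, 8} → 9.

9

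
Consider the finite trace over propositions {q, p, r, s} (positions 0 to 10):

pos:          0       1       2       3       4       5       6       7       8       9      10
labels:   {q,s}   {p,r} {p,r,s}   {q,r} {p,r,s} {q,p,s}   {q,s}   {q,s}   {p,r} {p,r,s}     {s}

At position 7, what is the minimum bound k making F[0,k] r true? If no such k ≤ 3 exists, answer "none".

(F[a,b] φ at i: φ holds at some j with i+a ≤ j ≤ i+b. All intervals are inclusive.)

1

Scan j = 7,8,… for r:
  j=7: fails
  j=8: holds
First hit at j=8, so smallest k = 8-7 = 1.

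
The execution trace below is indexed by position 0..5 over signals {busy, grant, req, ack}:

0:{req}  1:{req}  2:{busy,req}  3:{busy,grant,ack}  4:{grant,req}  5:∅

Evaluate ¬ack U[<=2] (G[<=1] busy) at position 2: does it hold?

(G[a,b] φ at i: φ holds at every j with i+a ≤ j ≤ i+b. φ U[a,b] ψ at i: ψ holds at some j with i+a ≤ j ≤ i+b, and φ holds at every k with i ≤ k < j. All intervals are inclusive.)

True

Need some j in [2,4] with G[<=1] busy, and ¬ack at every k in [2,j-1].
  j=2: G[<=1] busy holds; no prefix to check → satisfied.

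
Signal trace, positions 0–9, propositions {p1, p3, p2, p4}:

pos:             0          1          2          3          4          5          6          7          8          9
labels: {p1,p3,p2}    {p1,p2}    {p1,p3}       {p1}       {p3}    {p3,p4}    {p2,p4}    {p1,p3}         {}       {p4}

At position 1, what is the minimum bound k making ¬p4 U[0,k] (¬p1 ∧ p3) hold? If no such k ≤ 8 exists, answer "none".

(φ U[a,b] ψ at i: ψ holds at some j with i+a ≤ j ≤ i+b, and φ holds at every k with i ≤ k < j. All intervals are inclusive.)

3

Need earliest j ≥ 1 with (¬p1 ∧ p3), and ¬p4 at every k in [1,j-1].
  j=1: rhs fails.
  j=2: rhs fails.
  j=3: rhs fails.
  j=4: rhs holds; lhs holds on [1,3]. k = 3.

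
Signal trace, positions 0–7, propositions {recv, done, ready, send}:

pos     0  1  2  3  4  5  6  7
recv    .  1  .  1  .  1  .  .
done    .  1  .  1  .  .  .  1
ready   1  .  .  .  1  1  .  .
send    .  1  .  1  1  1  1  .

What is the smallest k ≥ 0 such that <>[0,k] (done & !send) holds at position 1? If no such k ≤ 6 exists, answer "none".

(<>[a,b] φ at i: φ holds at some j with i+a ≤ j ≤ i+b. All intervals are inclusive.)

Scan j = 1,2,… for (done & !send):
  j=1: fails
  j=2: fails
  j=3: fails
  j=4: fails
  j=5: fails
  j=6: fails
  j=7: holds
First hit at j=7, so smallest k = 7-1 = 6.

6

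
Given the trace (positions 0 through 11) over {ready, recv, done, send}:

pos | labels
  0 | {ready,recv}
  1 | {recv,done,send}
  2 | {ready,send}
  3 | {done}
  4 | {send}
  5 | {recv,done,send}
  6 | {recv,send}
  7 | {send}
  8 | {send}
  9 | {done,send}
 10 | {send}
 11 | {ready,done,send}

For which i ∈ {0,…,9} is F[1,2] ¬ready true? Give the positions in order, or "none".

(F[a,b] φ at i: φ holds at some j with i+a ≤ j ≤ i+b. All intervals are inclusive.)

Evaluate at each i in [0,9]:
  i=0: ✓ (witness j=1)
  i=1: ✓ (witness j=3)
  i=2: ✓ (witness j=3)
  i=3: ✓ (witness j=4)
  i=4: ✓ (witness j=5)
  i=5: ✓ (witness j=6)
  i=6: ✓ (witness j=7)
  i=7: ✓ (witness j=8)
  i=8: ✓ (witness j=9)
  i=9: ✓ (witness j=10)

0, 1, 2, 3, 4, 5, 6, 7, 8, 9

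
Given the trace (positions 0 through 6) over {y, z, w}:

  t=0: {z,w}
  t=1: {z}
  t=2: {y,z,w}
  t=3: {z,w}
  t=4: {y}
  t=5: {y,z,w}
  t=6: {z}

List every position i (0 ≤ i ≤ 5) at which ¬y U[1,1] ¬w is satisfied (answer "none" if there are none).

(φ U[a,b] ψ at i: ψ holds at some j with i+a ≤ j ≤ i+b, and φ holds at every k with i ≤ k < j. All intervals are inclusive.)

Evaluate at each i in [0,5]:
  i=0: ✓ (rhs at j=1; lhs holds on [0,0])
  i=1: ✗ (no rhs in [2,2])
  i=2: ✗ (no rhs in [3,3])
  i=3: ✓ (rhs at j=4; lhs holds on [3,3])
  i=4: ✗ (no rhs in [5,5])
  i=5: ✗ (lhs fails at k=5 before rhs at j=6)

0, 3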